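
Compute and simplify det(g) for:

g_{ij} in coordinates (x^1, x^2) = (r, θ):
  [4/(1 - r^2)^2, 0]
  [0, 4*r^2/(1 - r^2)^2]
For a 2×2 metric: det(g) = g_{11}·g_{22} - g_{12}·g_{21}
= (4/(1 - r^2)^2)·(4*r^2/(1 - r^2)^2) - (0)·(0)
= 16*r^2/(1 - r^2)^4 - 0
det(g) = 16*r^2/(1 - r^2)^4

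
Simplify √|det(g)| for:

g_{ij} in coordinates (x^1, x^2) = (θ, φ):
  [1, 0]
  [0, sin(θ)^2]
det(g) = sin(θ)^2
√|det(g)| = sin(θ) (taking 0 < θ < π so that |sin(θ)| = sin(θ))
Volume element: dV = sin(θ) dθ dφ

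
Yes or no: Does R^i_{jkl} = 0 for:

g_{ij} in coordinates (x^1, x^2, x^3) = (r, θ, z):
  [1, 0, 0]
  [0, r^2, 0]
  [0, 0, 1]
Non-zero Christoffel symbols:
Γ^r_{θ θ} = -r
Γ^θ_{r θ} = 1/r
Ricci tensor: R_{rr} = 0, R_{rθ} = 0, R_{rz} = 0, R_{θθ} = 0, R_{θz} = 0, R_{zz} = 0
All R_{ij} vanish; in 3 dimensions the Riemann tensor is fully determined by the Ricci tensor, so R^i_{jkl} = 0: the metric is flat (curvilinear coordinates on flat space).
Yes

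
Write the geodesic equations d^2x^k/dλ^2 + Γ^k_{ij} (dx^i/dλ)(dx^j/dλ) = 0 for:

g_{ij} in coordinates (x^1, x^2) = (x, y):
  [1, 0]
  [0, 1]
Geodesic equation: d^2x^k/dλ^2 + Γ^k_{ij} (dx^i/dλ)(dx^j/dλ) = 0.
All Christoffel symbols vanish, so the geodesics are straight lines:
d^2x/dλ^2 = 0
d^2y/dλ^2 = 0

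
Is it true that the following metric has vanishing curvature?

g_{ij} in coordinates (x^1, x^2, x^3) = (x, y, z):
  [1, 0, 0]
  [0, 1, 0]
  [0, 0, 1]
All metric components are constant, so every Christoffel symbol vanishes and R^i_{jkl} = 0.
Yes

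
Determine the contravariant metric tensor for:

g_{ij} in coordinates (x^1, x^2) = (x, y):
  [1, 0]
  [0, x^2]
The metric is diagonal, so g^{ij} is diagonal with entries 1/g_{ii}: diag(1, 1/(x^2)).
g^{ij}:
  [1, 0]
  [0, 1/x^2]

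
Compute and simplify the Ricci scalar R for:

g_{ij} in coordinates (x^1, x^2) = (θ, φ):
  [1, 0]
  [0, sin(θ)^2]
Non-zero Christoffel symbols (Γ^k_{ij} = Γ^k_{ji}):
Γ^θ_{φ φ} = -sin(2*θ)/2
Γ^φ_{θ φ} = 1/tan(θ)
Ricci tensor (R_{ij} = R^k_{ikj}): R_{θθ} = 1, R_{θφ} = 0, R_{φφ} = sin(θ)^2
Inverse metric: g^{θθ} = 1, g^{φφ} = 1/sin(θ)^2
R = g^{ij} R_{ij} = (1)(1) + (1/sin(θ)^2)(sin(θ)^2) = 2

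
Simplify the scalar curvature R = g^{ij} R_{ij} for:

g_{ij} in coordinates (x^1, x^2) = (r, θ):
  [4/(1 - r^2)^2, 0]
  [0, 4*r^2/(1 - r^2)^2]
Non-zero Christoffel symbols (Γ^k_{ij} = Γ^k_{ji}):
Γ^r_{r r} = 2*r/(1 - r^2)
Γ^r_{θ θ} = (r^3 + r)/(r^2 - 1)
Γ^θ_{r θ} = (-r^2 - 1)/(r^3 - r)
Ricci tensor (R_{ij} = R^k_{ikj}): R_{rr} = -4/(r^2 - 1)^2, R_{rθ} = 0, R_{θθ} = -4*r^2/(r^2 - 1)^2
Inverse metric: g^{rr} = (1 - r^2)^2/4, g^{θθ} = (1 - r^2)^2/(4*r^2)
R = g^{ij} R_{ij} = ((1 - r^2)^2/4)(-4/(r^2 - 1)^2) + ((1 - r^2)^2/(4*r^2))(-4*r^2/(r^2 - 1)^2) = -2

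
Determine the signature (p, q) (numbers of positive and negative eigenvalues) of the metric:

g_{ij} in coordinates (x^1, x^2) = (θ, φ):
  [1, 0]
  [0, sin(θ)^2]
The metric is diagonal, so its eigenvalues are the diagonal entries: 1, sin(θ)^2 (at a generic point, where coordinate-dependent entries are positive).
2 positive, 0 negative.
(2, 0) - Riemannian (positive definite)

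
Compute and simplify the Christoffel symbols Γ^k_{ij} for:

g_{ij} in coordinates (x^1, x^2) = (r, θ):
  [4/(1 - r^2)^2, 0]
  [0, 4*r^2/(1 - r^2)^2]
Using Γ^k_{ij} = (1/2) g^{km} (∂_i g_{mj} + ∂_j g_{mi} - ∂_m g_{ij}); the metric is diagonal, so only the m = k term contributes.
Non-zero symbols (using the symmetry Γ^k_{ij} = Γ^k_{ji}):
Γ^r_{r r} = (1/2) g^{rr} (∂_r g_{rr} + ∂_r g_{rr} - ∂_r g_{rr}) = (1/2)((1 - r^2)^2/4)((16*r/(1 - r^2)^3) + (16*r/(1 - r^2)^3) - (16*r/(1 - r^2)^3)) = 2*r/(1 - r^2)
Γ^r_{θ θ} = (1/2) g^{rr} (∂_θ g_{rθ} + ∂_θ g_{rθ} - ∂_r g_{θθ}) = (1/2)((1 - r^2)^2/4)((0) + (0) - (-8*(r^3 + r)/(r^2 - 1)^3)) = (r^3 + r)/(r^2 - 1)
Γ^θ_{r θ} = (1/2) g^{θθ} (∂_r g_{θθ} + ∂_θ g_{θr} - ∂_θ g_{rθ}) = (1/2)((1 - r^2)^2/(4*r^2))((-8*(r^3 + r)/(r^2 - 1)^3) + (0) - (0)) = (-r^2 - 1)/(r^3 - r)
All other Christoffel symbols are zero.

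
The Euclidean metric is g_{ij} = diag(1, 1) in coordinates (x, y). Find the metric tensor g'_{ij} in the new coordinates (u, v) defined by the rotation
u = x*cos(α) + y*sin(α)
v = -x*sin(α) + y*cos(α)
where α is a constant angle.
Invert the transformation: x = u*cos(α) - v*sin(α), y = u*sin(α) + v*cos(α)
g'_{ij} = (∂x^k/∂x'^i)(∂x^l/∂x'^j) g_{kl}; with g_{kl} = δ_{kl} this is Σ_k (∂x^k/∂x'^i)(∂x^k/∂x'^j).
Jacobian: ∂x/∂u = cos(α), ∂x/∂v = -sin(α), ∂y/∂u = sin(α), ∂y/∂v = cos(α)
g'_{uu} = (cos(α))(cos(α)) + (sin(α))(sin(α)) = 1
g'_{uv} = (cos(α))(-sin(α)) + (sin(α))(cos(α)) = 0
g'_{vv} = (-sin(α))(-sin(α)) + (cos(α))(cos(α)) = 1
g'_{ij} = diag(1, 1)
The Euclidean metric is invariant under rotations.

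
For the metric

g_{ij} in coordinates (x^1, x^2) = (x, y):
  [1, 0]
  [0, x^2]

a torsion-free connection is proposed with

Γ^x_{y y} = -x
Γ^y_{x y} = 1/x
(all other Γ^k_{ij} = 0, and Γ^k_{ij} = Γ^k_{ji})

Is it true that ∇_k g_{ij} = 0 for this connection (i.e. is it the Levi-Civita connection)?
Using ∇_k g_{ij} = ∂_k g_{ij} - Γ^m_{ki} g_{mj} - Γ^m_{kj} g_{im}:
e.g. ∇_x g_{yy} = (2*x) - (x) - (x) = 0
Every component ∇_k g_{ij} vanishes: the connection is metric compatible.
Yes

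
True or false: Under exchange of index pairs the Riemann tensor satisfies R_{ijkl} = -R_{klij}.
The pair-exchange symmetry has a plus sign: R_{ijkl} = +R_{klij}.
False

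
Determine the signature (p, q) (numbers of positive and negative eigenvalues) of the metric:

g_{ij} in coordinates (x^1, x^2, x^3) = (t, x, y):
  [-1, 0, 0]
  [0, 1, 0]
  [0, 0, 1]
The metric is diagonal, so its eigenvalues are the diagonal entries: -1, 1, 1 (at a generic point, where coordinate-dependent entries are positive).
2 positive, 1 negative.
(2, 1) - Lorentzian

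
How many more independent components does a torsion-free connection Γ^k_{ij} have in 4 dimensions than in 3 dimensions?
Independent components in n dimensions: n × n(n+1)/2 = n^2(n+1)/2.
4D: 4 × 10 = 40
3D: 3 × 6 = 18
Difference = 40 - 18 = 22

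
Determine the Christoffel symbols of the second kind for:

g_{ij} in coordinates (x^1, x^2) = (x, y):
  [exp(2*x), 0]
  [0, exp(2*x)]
Using Γ^k_{ij} = (1/2) g^{km} (∂_i g_{mj} + ∂_j g_{mi} - ∂_m g_{ij}); the metric is diagonal, so only the m = k term contributes.
Non-zero symbols (using the symmetry Γ^k_{ij} = Γ^k_{ji}):
Γ^x_{x x} = (1/2) g^{xx} (∂_x g_{xx} + ∂_x g_{xx} - ∂_x g_{xx}) = (1/2)(exp(-2*x))((2*exp(2*x)) + (2*exp(2*x)) - (2*exp(2*x))) = 1
Γ^x_{y y} = (1/2) g^{xx} (∂_y g_{xy} + ∂_y g_{xy} - ∂_x g_{yy}) = (1/2)(exp(-2*x))((0) + (0) - (2*exp(2*x))) = -1
Γ^y_{x y} = (1/2) g^{yy} (∂_x g_{yy} + ∂_y g_{yx} - ∂_y g_{xy}) = (1/2)(exp(-2*x))((2*exp(2*x)) + (0) - (0)) = 1
All other Christoffel symbols are zero.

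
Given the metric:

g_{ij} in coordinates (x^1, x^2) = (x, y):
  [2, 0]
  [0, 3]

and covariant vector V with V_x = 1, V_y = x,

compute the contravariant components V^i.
Inverse metric (diagonal): g^{xx} = 1/2, g^{yy} = 1/3
V^i = g^{ij} V_j:
V^x = (1/2)(1) + (0)(x) = 1/2
V^y = (0)(1) + (1/3)(x) = x/3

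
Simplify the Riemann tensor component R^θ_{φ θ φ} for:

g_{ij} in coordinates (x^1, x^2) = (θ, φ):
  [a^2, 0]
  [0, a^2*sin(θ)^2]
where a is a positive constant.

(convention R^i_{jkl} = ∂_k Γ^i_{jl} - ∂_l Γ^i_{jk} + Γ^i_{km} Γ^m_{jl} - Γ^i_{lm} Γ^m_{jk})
Non-zero Christoffel symbols (Γ^k_{ij} = Γ^k_{ji}):
Γ^θ_{φ φ} = -sin(2*θ)/2
Γ^φ_{θ φ} = 1/tan(θ)
R^θ_{φ θ φ} = ∂_θ Γ^θ_{φ φ} - ∂_φ Γ^θ_{φ θ} + Γ^θ_{θ m} Γ^m_{φ φ} - Γ^θ_{φ m} Γ^m_{φ θ}
  = (-cos(2*θ)) - (0) + (0) - (-cos(θ)^2) = sin(θ)^2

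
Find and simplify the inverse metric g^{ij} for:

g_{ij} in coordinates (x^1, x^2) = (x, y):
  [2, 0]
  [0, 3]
The metric is diagonal, so g^{ij} is diagonal with entries 1/g_{ii}: diag(1/2, 1/3).
g^{ij}:
  [1/2, 0]
  [0, 1/3]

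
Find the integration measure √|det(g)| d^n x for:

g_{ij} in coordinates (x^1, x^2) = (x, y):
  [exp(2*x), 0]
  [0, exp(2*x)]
det(g) = exp(4*x)
√|det(g)| = exp(2*x)
Volume element: dV = exp(2*x) dx dy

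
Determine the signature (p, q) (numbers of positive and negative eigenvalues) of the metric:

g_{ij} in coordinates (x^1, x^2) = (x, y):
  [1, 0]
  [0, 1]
The metric is diagonal, so its eigenvalues are the diagonal entries: 1, 1 (at a generic point, where coordinate-dependent entries are positive).
2 positive, 0 negative.
(2, 0) - Riemannian (positive definite)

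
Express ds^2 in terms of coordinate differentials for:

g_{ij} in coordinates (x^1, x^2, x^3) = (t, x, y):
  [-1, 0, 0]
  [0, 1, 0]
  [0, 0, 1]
ds^2 = g_{ij} dx^i dx^j; only the non-zero components contribute.
ds^2 = -dt^2 + dx^2 + dy^2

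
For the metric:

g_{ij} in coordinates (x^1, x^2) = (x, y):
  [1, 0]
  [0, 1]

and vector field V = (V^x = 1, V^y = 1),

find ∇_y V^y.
All Christoffel symbols are zero.
∇_y V^y = ∂_y V^y + Γ^y_{y j} V^j
  = (0) + (0)(1) + (0)(1)
  = 0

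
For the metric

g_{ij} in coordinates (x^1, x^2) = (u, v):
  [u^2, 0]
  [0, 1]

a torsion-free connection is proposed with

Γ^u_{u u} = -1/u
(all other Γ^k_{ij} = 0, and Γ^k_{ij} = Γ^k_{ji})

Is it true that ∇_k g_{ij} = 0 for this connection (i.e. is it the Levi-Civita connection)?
Using ∇_k g_{ij} = ∂_k g_{ij} - Γ^m_{ki} g_{mj} - Γ^m_{kj} g_{im}:
∇_u g_{uu} = (2*u) - (-u) - (-u) = 4*u ≠ 0
So the connection is not metric compatible (it is not the Levi-Civita connection).
No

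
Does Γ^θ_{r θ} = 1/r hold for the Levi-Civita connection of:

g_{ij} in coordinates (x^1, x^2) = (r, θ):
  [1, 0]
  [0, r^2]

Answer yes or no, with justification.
Γ^θ_{r θ} = (1/2) g^{θθ} (∂_r g_{θθ} + ∂_θ g_{θr} - ∂_θ g_{rθ}) = (1/2)(1/r^2)((2*r) + (0) - (0)) = 1/r
This equals the proposed value 1/r.
Yes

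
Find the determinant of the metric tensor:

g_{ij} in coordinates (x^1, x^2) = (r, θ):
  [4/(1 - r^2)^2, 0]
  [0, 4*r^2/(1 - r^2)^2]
For a 2×2 metric: det(g) = g_{11}·g_{22} - g_{12}·g_{21}
= (4/(1 - r^2)^2)·(4*r^2/(1 - r^2)^2) - (0)·(0)
= 16*r^2/(1 - r^2)^4 - 0
det(g) = 16*r^2/(1 - r^2)^4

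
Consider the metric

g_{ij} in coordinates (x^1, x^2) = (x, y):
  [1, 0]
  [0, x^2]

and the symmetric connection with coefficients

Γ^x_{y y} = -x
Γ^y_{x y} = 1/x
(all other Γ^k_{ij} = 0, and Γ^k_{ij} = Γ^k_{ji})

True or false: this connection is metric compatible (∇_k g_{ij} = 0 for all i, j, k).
Using ∇_k g_{ij} = ∂_k g_{ij} - Γ^m_{ki} g_{mj} - Γ^m_{kj} g_{im}:
e.g. ∇_x g_{yy} = (2*x) - (x) - (x) = 0
Every component ∇_k g_{ij} vanishes: the connection is metric compatible.
True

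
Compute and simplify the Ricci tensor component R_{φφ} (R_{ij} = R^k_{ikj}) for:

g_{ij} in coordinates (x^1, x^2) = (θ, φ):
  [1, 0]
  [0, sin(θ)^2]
Non-zero Christoffel symbols (Γ^k_{ij} = Γ^k_{ji}):
Γ^θ_{φ φ} = -sin(2*θ)/2
Γ^φ_{θ φ} = 1/tan(θ)
R^θ_{φ θ φ} = ∂_θ Γ^θ_{φ φ} - ∂_φ Γ^θ_{φ θ} + Γ^θ_{θ m} Γ^m_{φ φ} - Γ^θ_{φ m} Γ^m_{φ θ}
  = (-cos(2*θ)) - (0) + (0) - (-cos(θ)^2) = sin(θ)^2
R^φ_{φ φ φ} = 0 (a repeated index in an antisymmetric pair)
R_{φφ} = R^θ_{φ θ φ} + R^φ_{φ φ φ} = (sin(θ)^2) + (0) = sin(θ)^2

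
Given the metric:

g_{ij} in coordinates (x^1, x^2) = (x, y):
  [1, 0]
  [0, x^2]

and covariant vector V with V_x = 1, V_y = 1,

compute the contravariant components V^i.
Inverse metric (diagonal): g^{xx} = 1, g^{yy} = 1/x^2
V^i = g^{ij} V_j:
V^x = (1)(1) + (0)(1) = 1
V^y = (0)(1) + (1/x^2)(1) = 1/x^2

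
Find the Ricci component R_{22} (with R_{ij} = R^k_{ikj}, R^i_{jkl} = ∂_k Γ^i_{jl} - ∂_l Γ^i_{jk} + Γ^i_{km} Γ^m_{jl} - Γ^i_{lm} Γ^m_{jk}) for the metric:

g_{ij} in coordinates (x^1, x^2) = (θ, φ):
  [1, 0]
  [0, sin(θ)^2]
Non-zero Christoffel symbols (Γ^k_{ij} = Γ^k_{ji}):
Γ^θ_{φ φ} = -sin(2*θ)/2
Γ^φ_{θ φ} = 1/tan(θ)
R^θ_{φ θ φ} = ∂_θ Γ^θ_{φ φ} - ∂_φ Γ^θ_{φ θ} + Γ^θ_{θ m} Γ^m_{φ φ} - Γ^θ_{φ m} Γ^m_{φ θ}
  = (-cos(2*θ)) - (0) + (0) - (-cos(θ)^2) = sin(θ)^2
R^φ_{φ φ φ} = 0 (a repeated index in an antisymmetric pair)
R_{φφ} = R^θ_{φ θ φ} + R^φ_{φ φ φ} = (sin(θ)^2) + (0) = sin(θ)^2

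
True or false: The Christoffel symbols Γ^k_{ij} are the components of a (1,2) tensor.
Under a change of coordinates Γ picks up an inhomogeneous term ∂²x/∂x'∂x'; e.g. Γ = 0 in Cartesian coordinates but Γ^r_{θθ} = -r in polar coordinates on the same flat plane.
False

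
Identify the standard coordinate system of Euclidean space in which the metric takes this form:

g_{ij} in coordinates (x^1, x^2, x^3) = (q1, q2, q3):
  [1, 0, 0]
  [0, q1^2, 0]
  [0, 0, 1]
The line element ds^2 = dq1^2 + q1^2 dq2^2 + dq3^2 is dr^2 + r^2 dθ^2 + dz^2 with q1 = r, q2 = θ, q3 = z.
cylindrical coordinates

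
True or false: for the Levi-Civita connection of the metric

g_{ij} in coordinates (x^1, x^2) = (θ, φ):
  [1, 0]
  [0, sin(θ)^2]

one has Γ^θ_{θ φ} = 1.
Γ^θ_{θ φ} = (1/2) g^{θθ} (∂_θ g_{θφ} + ∂_φ g_{θθ} - ∂_θ g_{θφ}) = (1/2)(1)((0) + (0) - (0)) = 0
This differs from the proposed value 1.
False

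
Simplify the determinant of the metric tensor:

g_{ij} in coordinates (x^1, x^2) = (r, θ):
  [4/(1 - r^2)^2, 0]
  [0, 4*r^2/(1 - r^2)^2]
For a 2×2 metric: det(g) = g_{11}·g_{22} - g_{12}·g_{21}
= (4/(1 - r^2)^2)·(4*r^2/(1 - r^2)^2) - (0)·(0)
= 16*r^2/(1 - r^2)^4 - 0
det(g) = 16*r^2/(1 - r^2)^4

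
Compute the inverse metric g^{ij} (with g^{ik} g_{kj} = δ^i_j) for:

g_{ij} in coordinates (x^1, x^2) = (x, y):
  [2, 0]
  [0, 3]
The metric is diagonal, so g^{ij} is diagonal with entries 1/g_{ii}: diag(1/2, 1/3).
g^{ij}:
  [1/2, 0]
  [0, 1/3]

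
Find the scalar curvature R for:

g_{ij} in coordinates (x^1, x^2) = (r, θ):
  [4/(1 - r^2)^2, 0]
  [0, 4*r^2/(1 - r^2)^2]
Non-zero Christoffel symbols (Γ^k_{ij} = Γ^k_{ji}):
Γ^r_{r r} = 2*r/(1 - r^2)
Γ^r_{θ θ} = (r^3 + r)/(r^2 - 1)
Γ^θ_{r θ} = (-r^2 - 1)/(r^3 - r)
Ricci tensor (R_{ij} = R^k_{ikj}): R_{rr} = -4/(r^2 - 1)^2, R_{rθ} = 0, R_{θθ} = -4*r^2/(r^2 - 1)^2
Inverse metric: g^{rr} = (1 - r^2)^2/4, g^{θθ} = (1 - r^2)^2/(4*r^2)
R = g^{ij} R_{ij} = ((1 - r^2)^2/4)(-4/(r^2 - 1)^2) + ((1 - r^2)^2/(4*r^2))(-4*r^2/(r^2 - 1)^2) = -2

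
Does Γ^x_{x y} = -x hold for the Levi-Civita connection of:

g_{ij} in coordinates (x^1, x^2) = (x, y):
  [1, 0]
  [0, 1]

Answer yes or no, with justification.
Γ^x_{x y} = (1/2) g^{xx} (∂_x g_{xy} + ∂_y g_{xx} - ∂_x g_{xy}) = (1/2)(1)((0) + (0) - (0)) = 0
This differs from the proposed value -x.
No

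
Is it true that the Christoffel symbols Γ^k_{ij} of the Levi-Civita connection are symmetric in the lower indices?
The Levi-Civita connection is torsion-free, which is exactly Γ^k_{ij} = Γ^k_{ji}.
Yes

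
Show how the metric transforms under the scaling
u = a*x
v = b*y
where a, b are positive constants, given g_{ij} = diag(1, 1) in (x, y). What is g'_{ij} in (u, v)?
Invert the transformation: x = u/a, y = v/b
g'_{ij} = (∂x^k/∂x'^i)(∂x^l/∂x'^j) g_{kl}; with g_{kl} = δ_{kl} this is Σ_k (∂x^k/∂x'^i)(∂x^k/∂x'^j).
Jacobian: ∂x/∂u = 1/a, ∂x/∂v = 0, ∂y/∂u = 0, ∂y/∂v = 1/b
g'_{uu} = (1/a)(1/a) + (0)(0) = 1/a^2
g'_{uv} = (1/a)(0) + (0)(1/b) = 0
g'_{vv} = (0)(0) + (1/b)(1/b) = 1/b^2
g'_{ij} = diag(1/a^2, 1/b^2)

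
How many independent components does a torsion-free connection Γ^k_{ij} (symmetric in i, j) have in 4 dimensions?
Γ^k_{ij} has n choices for the upper index and n(n+1)/2 independent symmetric lower index pairs.
Total = 4 × 4×5/2 = 4 × 10 = 40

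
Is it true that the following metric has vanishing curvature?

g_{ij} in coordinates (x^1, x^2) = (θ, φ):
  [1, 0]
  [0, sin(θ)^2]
Non-zero Christoffel symbols:
Γ^θ_{φ φ} = -sin(2*θ)/2
Γ^φ_{θ φ} = 1/tan(θ)
Ricci tensor: R_{θθ} = 1, R_{θφ} = 0, R_{φφ} = sin(θ)^2
The Ricci tensor is non-zero, so the Riemann tensor is non-zero: not flat.
No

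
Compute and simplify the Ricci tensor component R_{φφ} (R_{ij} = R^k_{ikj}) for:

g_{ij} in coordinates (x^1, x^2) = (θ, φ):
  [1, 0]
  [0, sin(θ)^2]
Non-zero Christoffel symbols (Γ^k_{ij} = Γ^k_{ji}):
Γ^θ_{φ φ} = -sin(2*θ)/2
Γ^φ_{θ φ} = 1/tan(θ)
R^θ_{φ θ φ} = ∂_θ Γ^θ_{φ φ} - ∂_φ Γ^θ_{φ θ} + Γ^θ_{θ m} Γ^m_{φ φ} - Γ^θ_{φ m} Γ^m_{φ θ}
  = (-cos(2*θ)) - (0) + (0) - (-cos(θ)^2) = sin(θ)^2
R^φ_{φ φ φ} = 0 (a repeated index in an antisymmetric pair)
R_{φφ} = R^θ_{φ θ φ} + R^φ_{φ φ φ} = (sin(θ)^2) + (0) = sin(θ)^2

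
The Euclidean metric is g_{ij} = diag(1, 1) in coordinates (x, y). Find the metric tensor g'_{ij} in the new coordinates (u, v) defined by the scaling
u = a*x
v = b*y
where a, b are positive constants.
Invert the transformation: x = u/a, y = v/b
g'_{ij} = (∂x^k/∂x'^i)(∂x^l/∂x'^j) g_{kl}; with g_{kl} = δ_{kl} this is Σ_k (∂x^k/∂x'^i)(∂x^k/∂x'^j).
Jacobian: ∂x/∂u = 1/a, ∂x/∂v = 0, ∂y/∂u = 0, ∂y/∂v = 1/b
g'_{uu} = (1/a)(1/a) + (0)(0) = 1/a^2
g'_{uv} = (1/a)(0) + (0)(1/b) = 0
g'_{vv} = (0)(0) + (1/b)(1/b) = 1/b^2
g'_{ij} = diag(1/a^2, 1/b^2)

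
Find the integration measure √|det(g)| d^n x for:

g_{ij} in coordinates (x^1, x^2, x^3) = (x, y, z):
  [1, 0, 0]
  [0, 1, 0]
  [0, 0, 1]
det(g) = 1
√|det(g)| = 1
Volume element: dV = 1 dx dy dz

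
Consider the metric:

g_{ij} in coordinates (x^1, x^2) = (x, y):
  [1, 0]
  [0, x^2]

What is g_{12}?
With x^1 = x, x^2 = y, g_{12} = g_{xy} is the row-1, column-2 entry of the matrix.
g_{12} = 0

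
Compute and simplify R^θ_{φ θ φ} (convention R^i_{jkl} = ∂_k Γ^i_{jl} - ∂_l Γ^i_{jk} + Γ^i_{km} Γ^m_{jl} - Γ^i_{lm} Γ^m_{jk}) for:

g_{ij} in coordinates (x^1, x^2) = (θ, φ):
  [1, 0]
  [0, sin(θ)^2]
Non-zero Christoffel symbols (Γ^k_{ij} = Γ^k_{ji}):
Γ^θ_{φ φ} = -sin(2*θ)/2
Γ^φ_{θ φ} = 1/tan(θ)
R^θ_{φ θ φ} = ∂_θ Γ^θ_{φ φ} - ∂_φ Γ^θ_{φ θ} + Γ^θ_{θ m} Γ^m_{φ φ} - Γ^θ_{φ m} Γ^m_{φ θ}
  = (-cos(2*θ)) - (0) + (0) - (-cos(θ)^2) = sin(θ)^2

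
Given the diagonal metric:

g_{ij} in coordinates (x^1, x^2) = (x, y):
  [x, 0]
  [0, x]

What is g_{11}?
With x^1 = x, x^2 = y, g_{11} = g_{xx} is the row-1, column-1 entry of the matrix.
g_{11} = x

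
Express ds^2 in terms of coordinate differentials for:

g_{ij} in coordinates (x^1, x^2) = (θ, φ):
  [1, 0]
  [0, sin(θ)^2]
ds^2 = g_{ij} dx^i dx^j; only the non-zero components contribute.
ds^2 = dθ^2 + sin(θ)^2 dφ^2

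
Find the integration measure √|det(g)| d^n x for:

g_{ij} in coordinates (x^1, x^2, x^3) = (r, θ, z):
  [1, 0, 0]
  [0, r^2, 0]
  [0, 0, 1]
det(g) = r^2
√|det(g)| = r
Volume element: dV = r dr dθ dz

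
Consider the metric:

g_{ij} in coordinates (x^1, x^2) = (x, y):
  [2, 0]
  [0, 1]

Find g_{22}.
With x^1 = x, x^2 = y, g_{22} = g_{yy} is the row-2, column-2 entry of the matrix.
g_{22} = 1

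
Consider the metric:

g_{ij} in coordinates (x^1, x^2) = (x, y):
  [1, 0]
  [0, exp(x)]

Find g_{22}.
With x^1 = x, x^2 = y, g_{22} = g_{yy} is the row-2, column-2 entry of the matrix.
g_{22} = exp(x)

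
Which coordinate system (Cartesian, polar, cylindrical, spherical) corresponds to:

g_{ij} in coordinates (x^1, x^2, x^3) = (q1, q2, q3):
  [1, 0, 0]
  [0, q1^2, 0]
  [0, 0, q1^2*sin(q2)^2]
The line element ds^2 = dq1^2 + q1^2 dq2^2 + q1^2 sin(q2)^2 dq3^2 is dr^2 + r^2 dθ^2 + r^2 sin(θ)^2 dφ^2 with q1 = r, q2 = θ, q3 = φ.
spherical coordinates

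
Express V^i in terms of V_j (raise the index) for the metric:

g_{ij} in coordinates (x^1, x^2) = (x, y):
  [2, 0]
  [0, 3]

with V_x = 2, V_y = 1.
Inverse metric (diagonal): g^{xx} = 1/2, g^{yy} = 1/3
V^i = g^{ij} V_j:
V^x = (1/2)(2) + (0)(1) = 1
V^y = (0)(2) + (1/3)(1) = 1/3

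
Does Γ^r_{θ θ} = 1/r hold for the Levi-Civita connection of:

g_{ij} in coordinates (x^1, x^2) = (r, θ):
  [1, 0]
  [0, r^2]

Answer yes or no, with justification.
Γ^r_{θ θ} = (1/2) g^{rr} (∂_θ g_{rθ} + ∂_θ g_{rθ} - ∂_r g_{θθ}) = (1/2)(1)((0) + (0) - (2*r)) = -r
This differs from the proposed value 1/r.
No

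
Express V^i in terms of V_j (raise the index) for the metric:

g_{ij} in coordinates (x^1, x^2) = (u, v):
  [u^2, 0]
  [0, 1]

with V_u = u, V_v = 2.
Inverse metric (diagonal): g^{uu} = 1/u^2, g^{vv} = 1
V^i = g^{ij} V_j:
V^u = (1/u^2)(u) + (0)(2) = 1/u
V^v = (0)(u) + (1)(2) = 2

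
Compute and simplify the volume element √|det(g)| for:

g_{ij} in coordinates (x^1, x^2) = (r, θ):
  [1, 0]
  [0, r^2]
det(g) = r^2
√|det(g)| = r
Volume element: dV = r dr dθ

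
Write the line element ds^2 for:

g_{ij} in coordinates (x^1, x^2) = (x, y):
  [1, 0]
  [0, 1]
ds^2 = g_{ij} dx^i dx^j; only the non-zero components contribute.
ds^2 = dx^2 + dy^2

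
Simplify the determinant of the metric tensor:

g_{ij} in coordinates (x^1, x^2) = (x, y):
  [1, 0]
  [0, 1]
For a 2×2 metric: det(g) = g_{11}·g_{22} - g_{12}·g_{21}
= (1)·(1) - (0)·(0)
= 1 - 0
det(g) = 1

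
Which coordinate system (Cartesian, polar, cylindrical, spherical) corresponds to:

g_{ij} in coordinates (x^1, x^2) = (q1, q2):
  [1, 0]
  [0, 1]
All components are constant and the metric is the identity, i.e. orthonormal rectilinear coordinates.
Cartesian (2D) coordinates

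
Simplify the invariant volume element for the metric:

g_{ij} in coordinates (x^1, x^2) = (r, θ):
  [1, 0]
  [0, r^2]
det(g) = r^2
√|det(g)| = r
Volume element: dV = r dr dθ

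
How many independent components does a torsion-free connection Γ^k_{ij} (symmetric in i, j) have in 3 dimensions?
Γ^k_{ij} has n choices for the upper index and n(n+1)/2 independent symmetric lower index pairs.
Total = 3 × 3×4/2 = 3 × 6 = 18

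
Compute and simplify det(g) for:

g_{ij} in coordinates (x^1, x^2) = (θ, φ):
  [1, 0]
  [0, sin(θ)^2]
For a 2×2 metric: det(g) = g_{11}·g_{22} - g_{12}·g_{21}
= (1)·(sin(θ)^2) - (0)·(0)
= sin(θ)^2 - 0
det(g) = sin(θ)^2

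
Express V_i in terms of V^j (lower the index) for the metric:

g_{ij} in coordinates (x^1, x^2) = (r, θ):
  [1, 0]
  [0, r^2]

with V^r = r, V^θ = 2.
V_i = g_{ij} V^j:
V_r = (1)(r) + (0)(2) = r
V_θ = (0)(r) + (r^2)(2) = 2*r^2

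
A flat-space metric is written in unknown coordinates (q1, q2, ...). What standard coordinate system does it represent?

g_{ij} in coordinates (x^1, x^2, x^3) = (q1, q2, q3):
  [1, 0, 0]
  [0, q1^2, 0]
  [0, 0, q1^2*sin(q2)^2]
The line element ds^2 = dq1^2 + q1^2 dq2^2 + q1^2 sin(q2)^2 dq3^2 is dr^2 + r^2 dθ^2 + r^2 sin(θ)^2 dφ^2 with q1 = r, q2 = θ, q3 = φ.
spherical coordinates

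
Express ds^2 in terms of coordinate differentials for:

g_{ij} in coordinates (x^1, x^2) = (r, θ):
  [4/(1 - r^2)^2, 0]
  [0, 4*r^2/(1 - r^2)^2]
ds^2 = g_{ij} dx^i dx^j; only the non-zero components contribute.
ds^2 = (4/(1 - r^2)^2) dr^2 + (4*r^2/(1 - r^2)^2) dθ^2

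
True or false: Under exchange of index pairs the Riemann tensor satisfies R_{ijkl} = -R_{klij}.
The pair-exchange symmetry has a plus sign: R_{ijkl} = +R_{klij}.
False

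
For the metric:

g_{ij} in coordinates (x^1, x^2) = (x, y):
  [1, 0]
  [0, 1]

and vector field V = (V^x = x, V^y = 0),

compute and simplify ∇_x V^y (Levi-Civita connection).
All Christoffel symbols are zero.
∇_x V^y = ∂_x V^y + Γ^y_{x j} V^j
  = (0) + (0)(x) + (0)(0)
  = 0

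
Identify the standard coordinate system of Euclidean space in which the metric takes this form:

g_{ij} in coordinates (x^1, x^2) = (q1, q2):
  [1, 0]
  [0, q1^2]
The line element ds^2 = dq1^2 + q1^2 dq2^2 is dr^2 + r^2 dθ^2 with q1 = r, q2 = θ.
polar coordinates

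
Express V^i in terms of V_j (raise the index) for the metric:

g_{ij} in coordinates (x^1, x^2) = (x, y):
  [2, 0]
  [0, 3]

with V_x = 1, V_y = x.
Inverse metric (diagonal): g^{xx} = 1/2, g^{yy} = 1/3
V^i = g^{ij} V_j:
V^x = (1/2)(1) + (0)(x) = 1/2
V^y = (0)(1) + (1/3)(x) = x/3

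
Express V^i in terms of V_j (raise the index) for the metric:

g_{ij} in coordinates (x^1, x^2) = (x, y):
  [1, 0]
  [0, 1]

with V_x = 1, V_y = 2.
Inverse metric (diagonal): g^{xx} = 1, g^{yy} = 1
V^i = g^{ij} V_j:
V^x = (1)(1) + (0)(2) = 1
V^y = (0)(1) + (1)(2) = 2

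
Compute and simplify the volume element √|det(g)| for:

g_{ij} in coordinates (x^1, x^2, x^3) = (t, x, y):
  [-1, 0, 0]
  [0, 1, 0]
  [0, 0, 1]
det(g) = -1
√|det(g)| = 1
Volume element: dV = 1 dt dx dy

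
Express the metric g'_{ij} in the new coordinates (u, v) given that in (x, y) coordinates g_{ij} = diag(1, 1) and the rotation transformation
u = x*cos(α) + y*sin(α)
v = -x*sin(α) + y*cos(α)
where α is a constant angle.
Invert the transformation: x = u*cos(α) - v*sin(α), y = u*sin(α) + v*cos(α)
g'_{ij} = (∂x^k/∂x'^i)(∂x^l/∂x'^j) g_{kl}; with g_{kl} = δ_{kl} this is Σ_k (∂x^k/∂x'^i)(∂x^k/∂x'^j).
Jacobian: ∂x/∂u = cos(α), ∂x/∂v = -sin(α), ∂y/∂u = sin(α), ∂y/∂v = cos(α)
g'_{uu} = (cos(α))(cos(α)) + (sin(α))(sin(α)) = 1
g'_{uv} = (cos(α))(-sin(α)) + (sin(α))(cos(α)) = 0
g'_{vv} = (-sin(α))(-sin(α)) + (cos(α))(cos(α)) = 1
g'_{ij} = diag(1, 1)
The Euclidean metric is invariant under rotations.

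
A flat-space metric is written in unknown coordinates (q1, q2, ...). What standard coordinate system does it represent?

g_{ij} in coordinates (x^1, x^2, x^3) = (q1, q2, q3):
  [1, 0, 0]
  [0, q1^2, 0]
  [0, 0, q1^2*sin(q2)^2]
The line element ds^2 = dq1^2 + q1^2 dq2^2 + q1^2 sin(q2)^2 dq3^2 is dr^2 + r^2 dθ^2 + r^2 sin(θ)^2 dφ^2 with q1 = r, q2 = θ, q3 = φ.
spherical coordinates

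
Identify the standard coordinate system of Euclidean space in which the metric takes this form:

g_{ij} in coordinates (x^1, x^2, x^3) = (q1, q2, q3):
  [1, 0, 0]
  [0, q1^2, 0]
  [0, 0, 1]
The line element ds^2 = dq1^2 + q1^2 dq2^2 + dq3^2 is dr^2 + r^2 dθ^2 + dz^2 with q1 = r, q2 = θ, q3 = z.
cylindrical coordinates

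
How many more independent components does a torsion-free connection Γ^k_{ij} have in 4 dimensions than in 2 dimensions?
Independent components in n dimensions: n × n(n+1)/2 = n^2(n+1)/2.
4D: 4 × 10 = 40
2D: 2 × 3 = 6
Difference = 40 - 6 = 34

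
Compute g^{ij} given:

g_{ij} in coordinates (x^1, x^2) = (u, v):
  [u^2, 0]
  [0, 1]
The metric is diagonal, so g^{ij} is diagonal with entries 1/g_{ii}: diag(1/(u^2), 1).
g^{ij}:
  [1/u^2, 0]
  [0, 1]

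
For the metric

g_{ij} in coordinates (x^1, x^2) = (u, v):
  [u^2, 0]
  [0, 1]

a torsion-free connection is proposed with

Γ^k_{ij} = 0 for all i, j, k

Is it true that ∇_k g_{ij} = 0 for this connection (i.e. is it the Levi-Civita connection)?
Using ∇_k g_{ij} = ∂_k g_{ij} - Γ^m_{ki} g_{mj} - Γ^m_{kj} g_{im}:
∇_u g_{uu} = (2*u) - (0) - (0) = 2*u ≠ 0
So the connection is not metric compatible (it is not the Levi-Civita connection).
No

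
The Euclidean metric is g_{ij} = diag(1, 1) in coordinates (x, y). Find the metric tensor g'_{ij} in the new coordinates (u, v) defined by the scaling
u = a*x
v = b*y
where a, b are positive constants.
Invert the transformation: x = u/a, y = v/b
g'_{ij} = (∂x^k/∂x'^i)(∂x^l/∂x'^j) g_{kl}; with g_{kl} = δ_{kl} this is Σ_k (∂x^k/∂x'^i)(∂x^k/∂x'^j).
Jacobian: ∂x/∂u = 1/a, ∂x/∂v = 0, ∂y/∂u = 0, ∂y/∂v = 1/b
g'_{uu} = (1/a)(1/a) + (0)(0) = 1/a^2
g'_{uv} = (1/a)(0) + (0)(1/b) = 0
g'_{vv} = (0)(0) + (1/b)(1/b) = 1/b^2
g'_{ij} = diag(1/a^2, 1/b^2)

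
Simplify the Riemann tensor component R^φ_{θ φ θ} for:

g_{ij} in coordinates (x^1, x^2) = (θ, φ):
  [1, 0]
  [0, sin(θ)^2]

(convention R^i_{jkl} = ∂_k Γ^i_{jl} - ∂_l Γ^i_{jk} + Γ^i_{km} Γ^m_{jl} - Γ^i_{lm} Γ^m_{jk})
Non-zero Christoffel symbols (Γ^k_{ij} = Γ^k_{ji}):
Γ^θ_{φ φ} = -sin(2*θ)/2
Γ^φ_{θ φ} = 1/tan(θ)
R^φ_{θ φ θ} = ∂_φ Γ^φ_{θ θ} - ∂_θ Γ^φ_{θ φ} + Γ^φ_{φ m} Γ^m_{θ θ} - Γ^φ_{θ m} Γ^m_{θ φ}
  = (0) - (-1/sin(θ)^2) + (0) - (1/tan(θ)^2) = 1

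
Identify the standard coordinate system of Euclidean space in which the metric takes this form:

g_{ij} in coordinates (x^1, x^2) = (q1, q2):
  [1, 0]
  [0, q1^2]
The line element ds^2 = dq1^2 + q1^2 dq2^2 is dr^2 + r^2 dθ^2 with q1 = r, q2 = θ.
polar coordinates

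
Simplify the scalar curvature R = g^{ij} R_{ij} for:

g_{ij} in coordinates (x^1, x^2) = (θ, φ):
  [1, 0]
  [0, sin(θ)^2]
Non-zero Christoffel symbols (Γ^k_{ij} = Γ^k_{ji}):
Γ^θ_{φ φ} = -sin(2*θ)/2
Γ^φ_{θ φ} = 1/tan(θ)
Ricci tensor (R_{ij} = R^k_{ikj}): R_{θθ} = 1, R_{θφ} = 0, R_{φφ} = sin(θ)^2
Inverse metric: g^{θθ} = 1, g^{φφ} = 1/sin(θ)^2
R = g^{ij} R_{ij} = (1)(1) + (1/sin(θ)^2)(sin(θ)^2) = 2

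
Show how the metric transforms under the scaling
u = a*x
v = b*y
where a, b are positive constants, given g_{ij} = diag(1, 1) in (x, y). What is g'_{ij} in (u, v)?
Invert the transformation: x = u/a, y = v/b
g'_{ij} = (∂x^k/∂x'^i)(∂x^l/∂x'^j) g_{kl}; with g_{kl} = δ_{kl} this is Σ_k (∂x^k/∂x'^i)(∂x^k/∂x'^j).
Jacobian: ∂x/∂u = 1/a, ∂x/∂v = 0, ∂y/∂u = 0, ∂y/∂v = 1/b
g'_{uu} = (1/a)(1/a) + (0)(0) = 1/a^2
g'_{uv} = (1/a)(0) + (0)(1/b) = 0
g'_{vv} = (0)(0) + (1/b)(1/b) = 1/b^2
g'_{ij} = diag(1/a^2, 1/b^2)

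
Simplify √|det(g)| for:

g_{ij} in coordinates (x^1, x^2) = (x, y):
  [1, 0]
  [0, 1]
det(g) = 1
√|det(g)| = 1
Volume element: dV = 1 dx dy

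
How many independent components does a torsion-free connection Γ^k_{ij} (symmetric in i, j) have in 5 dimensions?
Γ^k_{ij} has n choices for the upper index and n(n+1)/2 independent symmetric lower index pairs.
Total = 5 × 5×6/2 = 5 × 15 = 75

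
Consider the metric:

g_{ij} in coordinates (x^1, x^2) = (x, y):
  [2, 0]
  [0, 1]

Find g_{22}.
With x^1 = x, x^2 = y, g_{22} = g_{yy} is the row-2, column-2 entry of the matrix.
g_{22} = 1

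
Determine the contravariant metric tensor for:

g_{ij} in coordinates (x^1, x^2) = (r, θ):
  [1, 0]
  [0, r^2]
The metric is diagonal, so g^{ij} is diagonal with entries 1/g_{ii}: diag(1, 1/(r^2)).
g^{ij}:
  [1, 0]
  [0, 1/r^2]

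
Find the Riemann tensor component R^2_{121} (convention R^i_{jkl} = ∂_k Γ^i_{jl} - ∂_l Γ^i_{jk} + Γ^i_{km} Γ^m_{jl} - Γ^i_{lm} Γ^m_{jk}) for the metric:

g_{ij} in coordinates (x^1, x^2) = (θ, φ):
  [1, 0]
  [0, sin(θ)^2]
Non-zero Christoffel symbols (Γ^k_{ij} = Γ^k_{ji}):
Γ^θ_{φ φ} = -sin(2*θ)/2
Γ^φ_{θ φ} = 1/tan(θ)
R^φ_{θ φ θ} = ∂_φ Γ^φ_{θ θ} - ∂_θ Γ^φ_{θ φ} + Γ^φ_{φ m} Γ^m_{θ θ} - Γ^φ_{θ m} Γ^m_{θ φ}
  = (0) - (-1/sin(θ)^2) + (0) - (1/tan(θ)^2) = 1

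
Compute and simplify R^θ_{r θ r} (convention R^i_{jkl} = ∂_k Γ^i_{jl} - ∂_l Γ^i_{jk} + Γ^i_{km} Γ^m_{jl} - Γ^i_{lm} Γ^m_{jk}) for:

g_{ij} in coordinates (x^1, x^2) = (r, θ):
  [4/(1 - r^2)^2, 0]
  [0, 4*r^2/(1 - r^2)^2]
Non-zero Christoffel symbols (Γ^k_{ij} = Γ^k_{ji}):
Γ^r_{r r} = 2*r/(1 - r^2)
Γ^r_{θ θ} = (r^3 + r)/(r^2 - 1)
Γ^θ_{r θ} = (-r^2 - 1)/(r^3 - r)
R^θ_{r θ r} = ∂_θ Γ^θ_{r r} - ∂_r Γ^θ_{r θ} + Γ^θ_{θ m} Γ^m_{r r} - Γ^θ_{r m} Γ^m_{r θ}
  = (0) - ((r^4 + 4*r^2 - 1)/(r^3 - r)^2) + (2*(r^2 + 1)/(r^2 - 1)^2) - ((r^2 + 1)^2/(r^3 - r)^2) = -4/(r^2 - 1)^2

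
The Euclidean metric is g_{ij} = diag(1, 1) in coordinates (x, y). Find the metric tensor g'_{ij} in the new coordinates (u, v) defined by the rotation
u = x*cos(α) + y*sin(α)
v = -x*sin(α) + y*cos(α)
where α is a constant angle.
Invert the transformation: x = u*cos(α) - v*sin(α), y = u*sin(α) + v*cos(α)
g'_{ij} = (∂x^k/∂x'^i)(∂x^l/∂x'^j) g_{kl}; with g_{kl} = δ_{kl} this is Σ_k (∂x^k/∂x'^i)(∂x^k/∂x'^j).
Jacobian: ∂x/∂u = cos(α), ∂x/∂v = -sin(α), ∂y/∂u = sin(α), ∂y/∂v = cos(α)
g'_{uu} = (cos(α))(cos(α)) + (sin(α))(sin(α)) = 1
g'_{uv} = (cos(α))(-sin(α)) + (sin(α))(cos(α)) = 0
g'_{vv} = (-sin(α))(-sin(α)) + (cos(α))(cos(α)) = 1
g'_{ij} = diag(1, 1)
The Euclidean metric is invariant under rotations.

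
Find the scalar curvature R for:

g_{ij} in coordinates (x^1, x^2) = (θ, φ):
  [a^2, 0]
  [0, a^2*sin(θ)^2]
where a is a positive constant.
Non-zero Christoffel symbols (Γ^k_{ij} = Γ^k_{ji}):
Γ^θ_{φ φ} = -sin(2*θ)/2
Γ^φ_{θ φ} = 1/tan(θ)
Ricci tensor (R_{ij} = R^k_{ikj}): R_{θθ} = 1, R_{θφ} = 0, R_{φφ} = sin(θ)^2
Inverse metric: g^{θθ} = 1/a^2, g^{φφ} = 1/(a^2*sin(θ)^2)
R = g^{ij} R_{ij} = (1/a^2)(1) + (1/(a^2*sin(θ)^2))(sin(θ)^2) = 2/a^2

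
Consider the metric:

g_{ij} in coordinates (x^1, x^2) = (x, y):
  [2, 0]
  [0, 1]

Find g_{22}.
With x^1 = x, x^2 = y, g_{22} = g_{yy} is the row-2, column-2 entry of the matrix.
g_{22} = 1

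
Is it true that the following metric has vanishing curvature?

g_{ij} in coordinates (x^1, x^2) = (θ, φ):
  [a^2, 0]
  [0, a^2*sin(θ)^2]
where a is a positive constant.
Non-zero Christoffel symbols:
Γ^θ_{φ φ} = -sin(2*θ)/2
Γ^φ_{θ φ} = 1/tan(θ)
Ricci tensor: R_{θθ} = 1, R_{θφ} = 0, R_{φφ} = sin(θ)^2
The Ricci tensor is non-zero, so the Riemann tensor is non-zero: not flat.
No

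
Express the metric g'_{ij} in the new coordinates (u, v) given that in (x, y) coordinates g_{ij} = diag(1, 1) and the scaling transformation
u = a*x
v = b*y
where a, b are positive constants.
Invert the transformation: x = u/a, y = v/b
g'_{ij} = (∂x^k/∂x'^i)(∂x^l/∂x'^j) g_{kl}; with g_{kl} = δ_{kl} this is Σ_k (∂x^k/∂x'^i)(∂x^k/∂x'^j).
Jacobian: ∂x/∂u = 1/a, ∂x/∂v = 0, ∂y/∂u = 0, ∂y/∂v = 1/b
g'_{uu} = (1/a)(1/a) + (0)(0) = 1/a^2
g'_{uv} = (1/a)(0) + (0)(1/b) = 0
g'_{vv} = (0)(0) + (1/b)(1/b) = 1/b^2
g'_{ij} = diag(1/a^2, 1/b^2)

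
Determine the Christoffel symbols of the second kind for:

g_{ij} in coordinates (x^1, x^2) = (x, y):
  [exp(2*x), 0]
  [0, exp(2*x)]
Using Γ^k_{ij} = (1/2) g^{km} (∂_i g_{mj} + ∂_j g_{mi} - ∂_m g_{ij}); the metric is diagonal, so only the m = k term contributes.
Non-zero symbols (using the symmetry Γ^k_{ij} = Γ^k_{ji}):
Γ^x_{x x} = (1/2) g^{xx} (∂_x g_{xx} + ∂_x g_{xx} - ∂_x g_{xx}) = (1/2)(exp(-2*x))((2*exp(2*x)) + (2*exp(2*x)) - (2*exp(2*x))) = 1
Γ^x_{y y} = (1/2) g^{xx} (∂_y g_{xy} + ∂_y g_{xy} - ∂_x g_{yy}) = (1/2)(exp(-2*x))((0) + (0) - (2*exp(2*x))) = -1
Γ^y_{x y} = (1/2) g^{yy} (∂_x g_{yy} + ∂_y g_{yx} - ∂_y g_{xy}) = (1/2)(exp(-2*x))((2*exp(2*x)) + (0) - (0)) = 1
All other Christoffel symbols are zero.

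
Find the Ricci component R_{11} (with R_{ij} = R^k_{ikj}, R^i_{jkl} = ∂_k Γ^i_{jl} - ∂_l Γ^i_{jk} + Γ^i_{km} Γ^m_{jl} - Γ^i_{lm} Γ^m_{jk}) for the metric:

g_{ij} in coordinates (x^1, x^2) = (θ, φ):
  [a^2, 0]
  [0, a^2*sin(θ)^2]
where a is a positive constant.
Non-zero Christoffel symbols (Γ^k_{ij} = Γ^k_{ji}):
Γ^θ_{φ φ} = -sin(2*θ)/2
Γ^φ_{θ φ} = 1/tan(θ)
R^θ_{θ θ θ} = 0 (a repeated index in an antisymmetric pair)
R^φ_{θ φ θ} = ∂_φ Γ^φ_{θ θ} - ∂_θ Γ^φ_{θ φ} + Γ^φ_{φ m} Γ^m_{θ θ} - Γ^φ_{θ m} Γ^m_{θ φ}
  = (0) - (-1/sin(θ)^2) + (0) - (1/tan(θ)^2) = 1
R_{θθ} = R^θ_{θ θ θ} + R^φ_{θ φ θ} = (0) + (1) = 1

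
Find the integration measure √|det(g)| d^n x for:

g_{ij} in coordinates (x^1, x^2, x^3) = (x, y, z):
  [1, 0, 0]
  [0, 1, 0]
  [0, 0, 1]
det(g) = 1
√|det(g)| = 1
Volume element: dV = 1 dx dy dz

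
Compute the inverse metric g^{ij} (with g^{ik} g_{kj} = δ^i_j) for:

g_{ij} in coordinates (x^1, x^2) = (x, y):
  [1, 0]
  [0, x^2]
The metric is diagonal, so g^{ij} is diagonal with entries 1/g_{ii}: diag(1, 1/(x^2)).
g^{ij}:
  [1, 0]
  [0, 1/x^2]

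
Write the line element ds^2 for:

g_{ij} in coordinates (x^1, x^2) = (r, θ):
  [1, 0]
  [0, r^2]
ds^2 = g_{ij} dx^i dx^j; only the non-zero components contribute.
ds^2 = dr^2 + r^2 dθ^2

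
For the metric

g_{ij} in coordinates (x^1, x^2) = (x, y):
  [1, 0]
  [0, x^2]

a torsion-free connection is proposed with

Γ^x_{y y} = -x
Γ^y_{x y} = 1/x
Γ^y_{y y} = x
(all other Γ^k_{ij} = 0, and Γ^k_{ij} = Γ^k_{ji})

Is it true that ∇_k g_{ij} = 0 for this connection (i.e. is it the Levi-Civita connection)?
Using ∇_k g_{ij} = ∂_k g_{ij} - Γ^m_{ki} g_{mj} - Γ^m_{kj} g_{im}:
∇_y g_{yy} = (0) - (x^3) - (x^3) = -2*x^3 ≠ 0
So the connection is not metric compatible (it is not the Levi-Civita connection).
No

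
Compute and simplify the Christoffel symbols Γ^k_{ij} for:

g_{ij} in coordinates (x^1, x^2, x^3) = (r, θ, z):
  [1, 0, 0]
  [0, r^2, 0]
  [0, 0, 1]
Using Γ^k_{ij} = (1/2) g^{km} (∂_i g_{mj} + ∂_j g_{mi} - ∂_m g_{ij}); the metric is diagonal, so only the m = k term contributes.
Non-zero symbols (using the symmetry Γ^k_{ij} = Γ^k_{ji}):
Γ^r_{θ θ} = (1/2) g^{rr} (∂_θ g_{rθ} + ∂_θ g_{rθ} - ∂_r g_{θθ}) = (1/2)(1)((0) + (0) - (2*r)) = -r
Γ^θ_{r θ} = (1/2) g^{θθ} (∂_r g_{θθ} + ∂_θ g_{θr} - ∂_θ g_{rθ}) = (1/2)(1/r^2)((2*r) + (0) - (0)) = 1/r
All other Christoffel symbols are zero.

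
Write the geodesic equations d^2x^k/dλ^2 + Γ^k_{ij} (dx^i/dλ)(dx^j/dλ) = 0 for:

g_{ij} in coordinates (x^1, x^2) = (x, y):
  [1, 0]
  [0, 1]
Geodesic equation: d^2x^k/dλ^2 + Γ^k_{ij} (dx^i/dλ)(dx^j/dλ) = 0.
All Christoffel symbols vanish, so the geodesics are straight lines:
d^2x/dλ^2 = 0
d^2y/dλ^2 = 0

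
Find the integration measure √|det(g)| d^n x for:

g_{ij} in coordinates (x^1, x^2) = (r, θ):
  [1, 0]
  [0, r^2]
det(g) = r^2
√|det(g)| = r
Volume element: dV = r dr dθ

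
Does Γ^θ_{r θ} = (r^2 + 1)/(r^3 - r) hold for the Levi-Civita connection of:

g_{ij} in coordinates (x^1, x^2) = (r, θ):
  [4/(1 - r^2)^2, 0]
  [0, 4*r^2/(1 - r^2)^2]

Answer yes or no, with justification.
Γ^θ_{r θ} = (1/2) g^{θθ} (∂_r g_{θθ} + ∂_θ g_{θr} - ∂_θ g_{rθ}) = (1/2)((1 - r^2)^2/(4*r^2))((-8*(r^3 + r)/(r^2 - 1)^3) + (0) - (0)) = (-r^2 - 1)/(r^3 - r)
This differs from the proposed value (r^2 + 1)/(r^3 - r).
No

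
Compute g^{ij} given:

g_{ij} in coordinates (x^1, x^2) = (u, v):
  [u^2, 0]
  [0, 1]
The metric is diagonal, so g^{ij} is diagonal with entries 1/g_{ii}: diag(1/(u^2), 1).
g^{ij}:
  [1/u^2, 0]
  [0, 1]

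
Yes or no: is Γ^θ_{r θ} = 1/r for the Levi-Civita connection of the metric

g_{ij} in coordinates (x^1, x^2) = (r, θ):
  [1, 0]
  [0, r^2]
Γ^θ_{r θ} = (1/2) g^{θθ} (∂_r g_{θθ} + ∂_θ g_{θr} - ∂_θ g_{rθ}) = (1/2)(1/r^2)((2*r) + (0) - (0)) = 1/r
This equals the proposed value 1/r.
Yes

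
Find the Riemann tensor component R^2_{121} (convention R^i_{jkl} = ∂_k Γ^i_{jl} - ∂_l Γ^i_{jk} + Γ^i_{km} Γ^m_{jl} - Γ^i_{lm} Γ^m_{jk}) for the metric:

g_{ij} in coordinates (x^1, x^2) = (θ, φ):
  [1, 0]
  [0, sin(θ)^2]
Non-zero Christoffel symbols (Γ^k_{ij} = Γ^k_{ji}):
Γ^θ_{φ φ} = -sin(2*θ)/2
Γ^φ_{θ φ} = 1/tan(θ)
R^φ_{θ φ θ} = ∂_φ Γ^φ_{θ θ} - ∂_θ Γ^φ_{θ φ} + Γ^φ_{φ m} Γ^m_{θ θ} - Γ^φ_{θ m} Γ^m_{θ φ}
  = (0) - (-1/sin(θ)^2) + (0) - (1/tan(θ)^2) = 1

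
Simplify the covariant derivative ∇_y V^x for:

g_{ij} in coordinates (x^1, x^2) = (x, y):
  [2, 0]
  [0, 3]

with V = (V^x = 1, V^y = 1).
All Christoffel symbols are zero.
∇_y V^x = ∂_y V^x + Γ^x_{y j} V^j
  = (0) + (0)(1) + (0)(1)
  = 0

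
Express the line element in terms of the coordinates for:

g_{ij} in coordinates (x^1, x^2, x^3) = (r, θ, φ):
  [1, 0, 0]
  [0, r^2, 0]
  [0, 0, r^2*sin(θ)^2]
ds^2 = g_{ij} dx^i dx^j; only the non-zero components contribute.
ds^2 = dr^2 + r^2 dθ^2 + r^2*sin(θ)^2 dφ^2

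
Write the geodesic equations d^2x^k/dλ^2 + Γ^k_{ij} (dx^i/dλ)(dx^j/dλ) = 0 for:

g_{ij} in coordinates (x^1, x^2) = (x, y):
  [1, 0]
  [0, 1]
Geodesic equation: d^2x^k/dλ^2 + Γ^k_{ij} (dx^i/dλ)(dx^j/dλ) = 0.
All Christoffel symbols vanish, so the geodesics are straight lines:
d^2x/dλ^2 = 0
d^2y/dλ^2 = 0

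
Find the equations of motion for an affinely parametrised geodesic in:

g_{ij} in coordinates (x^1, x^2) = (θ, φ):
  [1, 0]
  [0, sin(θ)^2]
Geodesic equation: d^2x^k/dλ^2 + Γ^k_{ij} (dx^i/dλ)(dx^j/dλ) = 0.
Non-zero Christoffel symbols:
Γ^θ_{φ φ} = -sin(2*θ)/2
Γ^φ_{θ φ} = 1/tan(θ)
Substituting (the symmetric pair Γ^k_{ij}, Γ^k_{ji} combines into a factor 2):
d^2θ/dλ^2 - (sin(2*θ)/2) (dφ/dλ)^2 = 0
d^2φ/dλ^2 + (2/tan(θ)) (dθ/dλ)(dφ/dλ) = 0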